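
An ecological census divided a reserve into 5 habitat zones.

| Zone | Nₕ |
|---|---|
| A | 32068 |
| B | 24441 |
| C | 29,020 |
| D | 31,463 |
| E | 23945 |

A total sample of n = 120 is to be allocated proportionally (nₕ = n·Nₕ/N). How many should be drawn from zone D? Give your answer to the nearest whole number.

27

Share of zone D = 31463/140937 = 0.22324.
Allocate 120 × 0.22324 = 26.789... → 27.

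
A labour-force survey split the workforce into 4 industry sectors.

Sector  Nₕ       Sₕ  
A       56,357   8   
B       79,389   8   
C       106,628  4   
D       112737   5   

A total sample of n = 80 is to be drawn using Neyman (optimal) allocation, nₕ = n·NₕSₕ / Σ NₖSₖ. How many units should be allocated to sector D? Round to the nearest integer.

A: NₕSₕ = 56357·8 = 450856
B: NₕSₕ = 79389·8 = 635112
C: NₕSₕ = 106628·4 = 426512
D: NₕSₕ = 112737·5 = 563685
Σ NₕSₕ = 2076165.
n_D = 80·563685/2076165 = 21.720... → 22.

22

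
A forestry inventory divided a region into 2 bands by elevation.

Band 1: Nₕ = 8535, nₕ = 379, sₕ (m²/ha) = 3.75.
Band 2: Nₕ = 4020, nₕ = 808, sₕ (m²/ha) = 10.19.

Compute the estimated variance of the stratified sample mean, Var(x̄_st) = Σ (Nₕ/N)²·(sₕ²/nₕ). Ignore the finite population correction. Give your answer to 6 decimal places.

N = 12555; Wₕ = Nₕ/N.
band 1: (8535/12555)²·3.75²/379 = 0.017147347
band 2: (4020/12555)²·10.19²/808 = 0.013175153
Sum = 0.030322501 → 0.030323.

0.030323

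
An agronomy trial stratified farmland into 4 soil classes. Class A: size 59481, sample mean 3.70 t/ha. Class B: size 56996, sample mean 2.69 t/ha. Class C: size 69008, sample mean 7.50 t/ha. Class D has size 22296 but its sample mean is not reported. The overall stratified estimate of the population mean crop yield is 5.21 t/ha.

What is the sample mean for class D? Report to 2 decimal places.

8.59

Σ Nₕx̄ₕ = N·μ, so 22296·x̄_D = 207781·5.21 − (59481·3.70 + 56996·2.69 + 69008·7.50).
= 1082539.01 − 890958.94 = 191580.07.
x̄_D = 191580.07 / 22296 = 8.5926... → 8.59.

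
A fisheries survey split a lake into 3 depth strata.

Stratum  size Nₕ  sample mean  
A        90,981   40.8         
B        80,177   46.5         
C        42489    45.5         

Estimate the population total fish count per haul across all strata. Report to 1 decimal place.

A: 90981·40.8 = 3712024.8
B: 80177·46.5 = 3728230.5
C: 42489·45.5 = 1933249.5
τ̂ = Σ Nₕx̄ₕ = 9373504.8.

9373504.8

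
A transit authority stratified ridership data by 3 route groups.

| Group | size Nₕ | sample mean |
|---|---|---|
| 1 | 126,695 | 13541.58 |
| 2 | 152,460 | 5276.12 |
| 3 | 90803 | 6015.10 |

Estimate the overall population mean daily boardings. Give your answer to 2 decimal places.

8288.07

x̄_st = (Σ Nₕx̄ₕ) / (Σ Nₕ) = (126695·13541.58 + 152460·5276.12 + 90803·6015.10) / 369958
= 3066236858.6 / 369958 = 8288.0675... → 8288.07.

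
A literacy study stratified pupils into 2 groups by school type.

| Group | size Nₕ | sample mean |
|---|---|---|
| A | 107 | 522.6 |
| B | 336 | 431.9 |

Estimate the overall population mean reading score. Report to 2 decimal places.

x̄_st = (Σ Nₕx̄ₕ) / (Σ Nₕ) = (107·522.6 + 336·431.9) / 443
= 201036.6 / 443 = 453.8072... → 453.81.

453.81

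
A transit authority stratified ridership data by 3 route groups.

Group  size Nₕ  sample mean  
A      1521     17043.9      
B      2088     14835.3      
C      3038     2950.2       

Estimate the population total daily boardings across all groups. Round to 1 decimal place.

65862585.9

Population total = Σ Nₕ·x̄ₕ (each stratum's size times its mean).
1521·17043.9 + 2088·14835.3 + 3038·2950.2 = 25923771.9 + 30976106.4 + 8962707.6 = 65862585.9.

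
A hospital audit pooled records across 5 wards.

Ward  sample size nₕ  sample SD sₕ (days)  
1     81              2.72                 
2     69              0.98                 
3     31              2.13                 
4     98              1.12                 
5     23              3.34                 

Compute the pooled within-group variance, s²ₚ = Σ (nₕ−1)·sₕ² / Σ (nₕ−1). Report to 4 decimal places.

Degrees of freedom: 80 + 68 + 30 + 97 + 22 = 297.
Σ(nₕ−1)sₕ² = 80·7.3984 + 68·0.9604 + 30·4.5369 + 97·1.2544 + 22·11.1556 = 1160.3862.
s²ₚ = 1160.3862 / 297 = 3.907024... → 3.9070.

3.9070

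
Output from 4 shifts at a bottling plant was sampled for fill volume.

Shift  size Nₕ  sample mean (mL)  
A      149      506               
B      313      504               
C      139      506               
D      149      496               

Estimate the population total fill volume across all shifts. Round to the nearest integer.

377384

A: 149·506 = 75394
B: 313·504 = 157752
C: 139·506 = 70334
D: 149·496 = 73904
τ̂ = Σ Nₕx̄ₕ = 377384.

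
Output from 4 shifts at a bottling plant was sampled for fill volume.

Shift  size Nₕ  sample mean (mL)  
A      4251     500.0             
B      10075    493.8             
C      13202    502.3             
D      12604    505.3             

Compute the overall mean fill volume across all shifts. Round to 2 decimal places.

N = 40132; weights Wₕ = Nₕ/N = (0.1059, 0.2510, 0.3290, 0.3141).
x̄_st = Σ Wₕ·x̄ₕ = 0.1059·500.0 + 0.2510·493.8 + 0.3290·502.3 + 0.3141·505.3 ≈ 500.8647...
→ 500.86.

500.86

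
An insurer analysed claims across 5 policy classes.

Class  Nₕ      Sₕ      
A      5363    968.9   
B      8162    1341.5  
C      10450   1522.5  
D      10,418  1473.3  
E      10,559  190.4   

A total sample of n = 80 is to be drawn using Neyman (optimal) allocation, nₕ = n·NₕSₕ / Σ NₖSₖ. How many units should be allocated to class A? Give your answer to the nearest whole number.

A: NₕSₕ = 5363·968.9 = 5196210.7
B: NₕSₕ = 8162·1341.5 = 10949323
C: NₕSₕ = 10450·1522.5 = 15910125
D: NₕSₕ = 10418·1473.3 = 15348839.4
E: NₕSₕ = 10559·190.4 = 2010433.6
Σ NₕSₕ = 49414931.7.
n_A = 80·5196210.7/49414931.7 = 8.412... → 8.

8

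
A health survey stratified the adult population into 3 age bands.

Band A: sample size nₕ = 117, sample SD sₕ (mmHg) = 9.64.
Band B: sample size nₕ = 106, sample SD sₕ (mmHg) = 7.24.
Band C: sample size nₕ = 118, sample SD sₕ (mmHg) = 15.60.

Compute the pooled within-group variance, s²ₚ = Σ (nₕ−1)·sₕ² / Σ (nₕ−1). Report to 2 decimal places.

Degrees of freedom: 116 + 105 + 117 = 338.
Σ(nₕ−1)sₕ² = 116·92.9296 + 105·52.4176 + 117·243.36 = 44756.8016.
s²ₚ = 44756.8016 / 338 = 132.4166... → 132.42.

132.42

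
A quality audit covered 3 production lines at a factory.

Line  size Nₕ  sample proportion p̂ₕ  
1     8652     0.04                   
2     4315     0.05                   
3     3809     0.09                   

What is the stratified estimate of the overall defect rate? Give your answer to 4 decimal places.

0.0539

Wₕ = Nₕ/N with N = 16776: 0.5157, 0.2572, 0.2271.
p̂_st = 0.5157·0.04 + 0.2572·0.05 + 0.2271·0.09 ≈ 0.053925... → 0.0539.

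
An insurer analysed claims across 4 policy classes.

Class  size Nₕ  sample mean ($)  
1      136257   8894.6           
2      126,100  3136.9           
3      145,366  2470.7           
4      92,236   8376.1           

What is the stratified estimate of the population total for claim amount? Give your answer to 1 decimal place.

1: 136257·8894.6 = 1211951512.2
2: 126100·3136.9 = 395563090
3: 145366·2470.7 = 359155776.2
4: 92236·8376.1 = 772577959.6
τ̂ = Σ Nₕx̄ₕ = 2739248338.0.

2739248338.0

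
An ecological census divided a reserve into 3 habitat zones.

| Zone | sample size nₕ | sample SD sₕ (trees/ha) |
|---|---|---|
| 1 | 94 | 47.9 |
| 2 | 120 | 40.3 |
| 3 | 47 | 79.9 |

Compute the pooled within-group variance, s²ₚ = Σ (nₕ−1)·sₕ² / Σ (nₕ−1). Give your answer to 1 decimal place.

1: (94−1)·47.9² = 93·2294.41 = 213380.13
2: (120−1)·40.3² = 119·1624.09 = 193266.71
3: (47−1)·79.9² = 46·6384.01 = 293664.46
Numerator = 700311.3; denominator = Σ(nₕ−1) = 258.
s²ₚ = 700311.3/258 = 2714.385... → 2714.4.

2714.4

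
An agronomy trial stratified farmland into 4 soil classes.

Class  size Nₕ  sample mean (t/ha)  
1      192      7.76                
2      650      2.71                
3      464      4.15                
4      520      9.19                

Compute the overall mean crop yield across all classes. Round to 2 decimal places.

5.45

N = 1826; weights Wₕ = Nₕ/N = (0.1051, 0.3560, 0.2541, 0.2848).
x̄_st = Σ Wₕ·x̄ₕ = 0.1051·7.76 + 0.3560·2.71 + 0.2541·4.15 + 0.2848·9.19 ≈ 5.4523...
→ 5.45.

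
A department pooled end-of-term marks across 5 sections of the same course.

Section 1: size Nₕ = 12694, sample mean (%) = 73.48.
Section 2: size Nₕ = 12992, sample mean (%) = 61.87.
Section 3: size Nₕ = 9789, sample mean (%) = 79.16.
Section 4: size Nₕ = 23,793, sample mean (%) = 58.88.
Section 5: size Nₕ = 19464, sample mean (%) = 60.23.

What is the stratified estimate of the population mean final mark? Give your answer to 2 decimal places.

N = 12694 + 12992 + 9789 + 23793 + 19464 = 78732.
Weight each subgroup mean by Nₕ/N and sum.
Σ Nₕx̄ₕ = 12694·73.48 + 12992·61.87 + 9789·79.16 + 23793·58.88 + 19464·60.23 = 932755.12 + 803815.04 + 774897.24 + 1400931.84 + 1172316.72 = 5084715.96.
Divide by N: 5084715.96 / 78732 = 64.5826... → 64.58.

64.58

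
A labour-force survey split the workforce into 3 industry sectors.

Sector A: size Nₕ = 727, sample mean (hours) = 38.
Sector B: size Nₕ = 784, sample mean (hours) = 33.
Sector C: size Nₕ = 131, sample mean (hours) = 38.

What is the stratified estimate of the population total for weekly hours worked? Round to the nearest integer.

A: 727·38 = 27626
B: 784·33 = 25872
C: 131·38 = 4978
τ̂ = Σ Nₕx̄ₕ = 58476.

58476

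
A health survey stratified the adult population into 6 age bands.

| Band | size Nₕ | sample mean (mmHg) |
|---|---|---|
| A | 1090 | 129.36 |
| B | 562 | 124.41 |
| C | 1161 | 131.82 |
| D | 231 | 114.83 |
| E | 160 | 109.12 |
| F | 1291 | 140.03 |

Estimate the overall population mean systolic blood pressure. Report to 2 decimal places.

x̄_st = (Σ Nₕx̄ₕ) / (Σ Nₕ) = (1090·129.36 + 562·124.41 + 1161·131.82 + 231·114.83 + 160·109.12 + 1291·140.03) / 4495
= 588727.5 / 4495 = 130.9739... → 130.97.

130.97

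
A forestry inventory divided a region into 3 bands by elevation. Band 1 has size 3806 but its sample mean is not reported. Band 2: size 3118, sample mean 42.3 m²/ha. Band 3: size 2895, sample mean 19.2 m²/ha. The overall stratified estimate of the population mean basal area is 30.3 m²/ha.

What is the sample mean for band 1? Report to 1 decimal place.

Σ Nₕx̄ₕ = N·μ, so 3806·x̄_1 = 9819·30.3 − (3118·42.3 + 2895·19.2).
= 297515.7 − 187475.4 = 110040.3.
x̄_1 = 110040.3 / 3806 = 28.912... → 28.9.

28.9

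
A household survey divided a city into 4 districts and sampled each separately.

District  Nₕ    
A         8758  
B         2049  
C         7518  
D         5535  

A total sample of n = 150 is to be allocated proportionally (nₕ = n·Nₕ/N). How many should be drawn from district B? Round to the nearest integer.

Share of district B = 2049/23860 = 0.08588.
Allocate 150 × 0.08588 = 12.881... → 13.

13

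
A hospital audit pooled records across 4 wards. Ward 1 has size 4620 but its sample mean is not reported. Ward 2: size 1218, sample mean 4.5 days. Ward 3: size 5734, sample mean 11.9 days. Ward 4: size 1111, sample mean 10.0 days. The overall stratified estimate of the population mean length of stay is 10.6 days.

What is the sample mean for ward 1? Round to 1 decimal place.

10.7

Σ Nₕx̄ₕ = N·μ, so 4620·x̄_1 = 12683·10.6 − (1218·4.5 + 5734·11.9 + 1111·10.0).
= 134439.8 − 84825.6 = 49614.2.
x̄_1 = 49614.2 / 4620 = 10.739... → 10.7.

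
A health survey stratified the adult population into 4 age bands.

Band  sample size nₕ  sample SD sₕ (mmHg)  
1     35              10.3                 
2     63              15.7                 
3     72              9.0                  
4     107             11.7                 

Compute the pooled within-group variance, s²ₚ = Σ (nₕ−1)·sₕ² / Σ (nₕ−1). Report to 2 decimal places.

143.41

Degrees of freedom: 34 + 62 + 71 + 106 = 273.
Σ(nₕ−1)sₕ² = 34·106.09 + 62·246.49 + 71·81 + 106·136.89 = 39150.78.
s²ₚ = 39150.78 / 273 = 143.4095... → 143.41.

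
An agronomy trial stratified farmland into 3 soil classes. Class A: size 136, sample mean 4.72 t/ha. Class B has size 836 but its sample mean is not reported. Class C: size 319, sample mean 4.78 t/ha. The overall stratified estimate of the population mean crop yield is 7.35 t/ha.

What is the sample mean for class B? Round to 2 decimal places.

8.76

Σ Nₕx̄ₕ = N·μ, so 836·x̄_B = 1291·7.35 − (136·4.72 + 319·4.78).
= 9488.85 − 2166.74 = 7322.11.
x̄_B = 7322.11 / 836 = 8.7585... → 8.76.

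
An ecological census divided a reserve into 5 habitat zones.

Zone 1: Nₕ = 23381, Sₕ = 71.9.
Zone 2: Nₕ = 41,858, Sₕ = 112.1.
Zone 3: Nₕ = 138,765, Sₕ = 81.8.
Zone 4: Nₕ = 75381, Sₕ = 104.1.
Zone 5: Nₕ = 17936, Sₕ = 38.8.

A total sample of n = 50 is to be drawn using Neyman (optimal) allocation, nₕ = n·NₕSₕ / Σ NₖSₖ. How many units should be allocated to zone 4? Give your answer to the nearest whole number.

1: NₕSₕ = 23381·71.9 = 1681093.9
2: NₕSₕ = 41858·112.1 = 4692281.8
3: NₕSₕ = 138765·81.8 = 11350977
4: NₕSₕ = 75381·104.1 = 7847162.1
5: NₕSₕ = 17936·38.8 = 695916.8
Σ NₕSₕ = 26267431.6.
n_4 = 50·7847162.1/26267431.6 = 14.937... → 15.

15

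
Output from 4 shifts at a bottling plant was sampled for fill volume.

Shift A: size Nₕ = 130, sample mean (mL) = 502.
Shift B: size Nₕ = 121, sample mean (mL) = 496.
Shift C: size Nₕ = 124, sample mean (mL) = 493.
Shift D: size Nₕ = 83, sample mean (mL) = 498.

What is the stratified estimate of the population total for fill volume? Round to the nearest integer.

227742

A: 130·502 = 65260
B: 121·496 = 60016
C: 124·493 = 61132
D: 83·498 = 41334
τ̂ = Σ Nₕx̄ₕ = 227742.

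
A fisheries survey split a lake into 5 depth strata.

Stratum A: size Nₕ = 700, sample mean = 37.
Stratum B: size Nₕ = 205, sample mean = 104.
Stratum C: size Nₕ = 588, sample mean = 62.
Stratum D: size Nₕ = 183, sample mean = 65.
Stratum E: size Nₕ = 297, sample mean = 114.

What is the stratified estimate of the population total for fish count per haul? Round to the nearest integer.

Population total = Σ Nₕ·x̄ₕ (each stratum's size times its mean).
700·37 + 205·104 + 588·62 + 183·65 + 297·114 = 25900 + 21320 + 36456 + 11895 + 33858 = 129429.

129429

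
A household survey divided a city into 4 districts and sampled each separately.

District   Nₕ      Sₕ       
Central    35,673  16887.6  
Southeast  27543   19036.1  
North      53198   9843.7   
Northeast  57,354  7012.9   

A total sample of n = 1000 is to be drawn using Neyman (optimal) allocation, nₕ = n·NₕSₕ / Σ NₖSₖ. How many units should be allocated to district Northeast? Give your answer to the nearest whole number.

196

Σ NₕSₕ = 35673·16887.6 + 27543·19036.1 + 53198·9843.7 + 57354·7012.9 = 2052625676.3.
Share for Northeast: 402217866.6/2052625676.3 = 0.19595.
n_Northeast = 1000 × 0.19595 = 195.953... → 196.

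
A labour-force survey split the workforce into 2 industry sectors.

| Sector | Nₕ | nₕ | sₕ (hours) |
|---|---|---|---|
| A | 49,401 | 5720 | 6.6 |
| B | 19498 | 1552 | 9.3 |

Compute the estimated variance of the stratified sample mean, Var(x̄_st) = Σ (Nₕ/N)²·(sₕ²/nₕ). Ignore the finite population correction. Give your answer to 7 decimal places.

0.0083781

N = 68899. Term for each stratum: Wₕ²sₕ²/nₕ.
Var(x̄_st) = 0.0039150516 + 0.0044630163 = 0.0083780679 → 0.0083781.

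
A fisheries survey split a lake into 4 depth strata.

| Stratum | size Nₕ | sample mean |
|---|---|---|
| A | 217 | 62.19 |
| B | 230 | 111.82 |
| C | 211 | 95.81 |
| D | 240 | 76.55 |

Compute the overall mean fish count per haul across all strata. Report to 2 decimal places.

86.64

N = 898; weights Wₕ = Nₕ/N = (0.2416, 0.2561, 0.2350, 0.2673).
x̄_st = Σ Wₕ·x̄ₕ = 0.2416·62.19 + 0.2561·111.82 + 0.2350·95.81 + 0.2673·76.55 ≈ 86.6389...
→ 86.64.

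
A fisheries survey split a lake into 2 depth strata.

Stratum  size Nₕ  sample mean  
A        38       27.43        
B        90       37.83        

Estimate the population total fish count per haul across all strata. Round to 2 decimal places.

4447.04

Estimate total by summing Nₕ·x̄ₕ over strata.
38·27.43 + 90·37.83 = 1042.34 + 3404.7 = 4447.04.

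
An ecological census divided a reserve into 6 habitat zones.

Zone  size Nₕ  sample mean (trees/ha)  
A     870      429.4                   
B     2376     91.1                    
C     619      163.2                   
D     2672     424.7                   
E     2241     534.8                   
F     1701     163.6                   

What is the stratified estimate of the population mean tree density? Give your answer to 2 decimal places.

315.17

x̄_st = (Σ Nₕx̄ₕ) / (Σ Nₕ) = (870·429.4 + 2376·91.1 + 619·163.2 + 2672·424.7 + 2241·534.8 + 1701·163.6) / 10479
= 3302621.2 / 10479 = 315.1657... → 315.17.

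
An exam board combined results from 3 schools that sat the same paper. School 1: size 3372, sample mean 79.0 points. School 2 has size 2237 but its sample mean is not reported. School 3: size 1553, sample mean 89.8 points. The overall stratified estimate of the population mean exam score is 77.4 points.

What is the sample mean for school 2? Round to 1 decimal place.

Σ Nₕx̄ₕ = N·μ, so 2237·x̄_2 = 7162·77.4 − (3372·79.0 + 1553·89.8).
= 554338.8 − 405847.4 = 148491.4.
x̄_2 = 148491.4 / 2237 = 66.380... → 66.4.

66.4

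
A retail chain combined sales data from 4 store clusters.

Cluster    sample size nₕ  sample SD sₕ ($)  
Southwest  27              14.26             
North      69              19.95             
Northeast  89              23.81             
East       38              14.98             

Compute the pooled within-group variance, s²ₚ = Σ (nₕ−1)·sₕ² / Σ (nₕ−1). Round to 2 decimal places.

413.44

Southwest: (27−1)·14.26² = 26·203.3476 = 5287.0376
North: (69−1)·19.95² = 68·398.0025 = 27064.17
Northeast: (89−1)·23.81² = 88·566.9161 = 49888.6168
East: (38−1)·14.98² = 37·224.4004 = 8302.8148
Numerator = 90542.6392; denominator = Σ(nₕ−1) = 219.
s²ₚ = 90542.6392/219 = 413.4367... → 413.44.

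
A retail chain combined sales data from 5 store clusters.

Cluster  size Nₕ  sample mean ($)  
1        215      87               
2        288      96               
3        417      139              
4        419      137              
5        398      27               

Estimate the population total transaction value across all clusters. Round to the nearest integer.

Estimate total by summing Nₕ·x̄ₕ over strata.
215·87 + 288·96 + 417·139 + 419·137 + 398·27 = 18705 + 27648 + 57963 + 57403 + 10746 = 172465.

172465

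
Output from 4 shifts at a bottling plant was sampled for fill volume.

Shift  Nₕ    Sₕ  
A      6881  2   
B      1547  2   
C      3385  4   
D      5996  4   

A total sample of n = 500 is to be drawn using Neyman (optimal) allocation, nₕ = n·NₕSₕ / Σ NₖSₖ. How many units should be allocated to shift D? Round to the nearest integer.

221

Σ NₕSₕ = 6881·2 + 1547·2 + 3385·4 + 5996·4 = 54380.
Share for D: 23984/54380 = 0.44104.
n_D = 500 × 0.44104 = 220.522... → 221.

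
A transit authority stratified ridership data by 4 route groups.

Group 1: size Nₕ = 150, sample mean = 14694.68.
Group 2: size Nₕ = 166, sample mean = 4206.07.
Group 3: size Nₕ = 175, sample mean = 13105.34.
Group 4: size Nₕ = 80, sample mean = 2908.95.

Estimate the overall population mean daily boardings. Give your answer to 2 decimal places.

x̄_st = (Σ Nₕx̄ₕ) / (Σ Nₕ) = (150·14694.68 + 166·4206.07 + 175·13105.34 + 80·2908.95) / 571
= 5428560.12 / 571 = 9507.1105... → 9507.11.

9507.11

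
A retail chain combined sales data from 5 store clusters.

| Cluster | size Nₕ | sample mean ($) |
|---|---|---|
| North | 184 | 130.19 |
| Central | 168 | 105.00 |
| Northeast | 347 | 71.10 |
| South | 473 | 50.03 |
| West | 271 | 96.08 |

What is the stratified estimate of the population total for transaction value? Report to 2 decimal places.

115968.53

North: 184·130.19 = 23954.96
Central: 168·105.00 = 17640
Northeast: 347·71.10 = 24671.7
South: 473·50.03 = 23664.19
West: 271·96.08 = 26037.68
τ̂ = Σ Nₕx̄ₕ = 115968.53.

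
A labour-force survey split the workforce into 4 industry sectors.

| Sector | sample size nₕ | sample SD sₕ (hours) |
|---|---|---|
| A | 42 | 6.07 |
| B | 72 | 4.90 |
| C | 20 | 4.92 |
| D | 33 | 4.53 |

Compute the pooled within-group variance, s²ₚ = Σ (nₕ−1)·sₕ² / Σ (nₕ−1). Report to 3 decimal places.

26.576

Degrees of freedom: 41 + 71 + 19 + 32 = 163.
Σ(nₕ−1)sₕ² = 41·36.8449 + 71·24.01 + 19·24.2064 + 32·20.5209 = 4331.9413.
s²ₚ = 4331.9413 / 163 = 26.57633... → 26.576.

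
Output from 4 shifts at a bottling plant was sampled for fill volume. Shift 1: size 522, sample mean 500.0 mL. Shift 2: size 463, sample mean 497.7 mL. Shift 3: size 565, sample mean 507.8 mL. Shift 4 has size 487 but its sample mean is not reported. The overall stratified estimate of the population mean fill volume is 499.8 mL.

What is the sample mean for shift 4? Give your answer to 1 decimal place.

Σ Nₕx̄ₕ = N·μ, so 487·x̄_4 = 2037·499.8 − (522·500.0 + 463·497.7 + 565·507.8).
= 1018092.6 − 778342.1 = 239750.5.
x̄_4 = 239750.5 / 487 = 492.301... → 492.3.

492.3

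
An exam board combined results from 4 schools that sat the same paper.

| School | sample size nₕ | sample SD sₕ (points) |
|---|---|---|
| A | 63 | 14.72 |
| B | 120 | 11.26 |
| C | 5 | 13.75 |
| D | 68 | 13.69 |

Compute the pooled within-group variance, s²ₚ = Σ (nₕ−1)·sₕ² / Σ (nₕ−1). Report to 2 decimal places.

Degrees of freedom: 62 + 119 + 4 + 67 = 252.
Σ(nₕ−1)sₕ² = 62·216.6784 + 119·126.7876 + 4·189.0625 + 67·187.4161 = 41834.9139.
s²ₚ = 41834.9139 / 252 = 166.0116... → 166.01.

166.01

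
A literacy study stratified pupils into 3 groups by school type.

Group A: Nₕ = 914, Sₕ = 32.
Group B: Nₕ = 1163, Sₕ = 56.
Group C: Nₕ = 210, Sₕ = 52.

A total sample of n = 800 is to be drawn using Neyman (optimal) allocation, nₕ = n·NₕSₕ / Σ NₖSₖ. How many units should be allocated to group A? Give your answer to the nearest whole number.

222

A: NₕSₕ = 914·32 = 29248
B: NₕSₕ = 1163·56 = 65128
C: NₕSₕ = 210·52 = 10920
Σ NₕSₕ = 105296.
n_A = 800·29248/105296 = 222.215... → 222.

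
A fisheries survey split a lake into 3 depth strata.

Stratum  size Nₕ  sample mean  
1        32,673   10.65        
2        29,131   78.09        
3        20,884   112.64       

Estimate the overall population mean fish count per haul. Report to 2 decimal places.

x̄_st = (Σ Nₕx̄ₕ) / (Σ Nₕ) = (32673·10.65 + 29131·78.09 + 20884·112.64) / 82688
= 4975181 / 82688 = 60.1681... → 60.17.

60.17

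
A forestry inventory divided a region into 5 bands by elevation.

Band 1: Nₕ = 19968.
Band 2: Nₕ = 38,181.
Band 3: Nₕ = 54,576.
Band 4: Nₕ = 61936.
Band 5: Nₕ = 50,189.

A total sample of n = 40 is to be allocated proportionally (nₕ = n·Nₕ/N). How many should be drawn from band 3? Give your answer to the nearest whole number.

10

Share of band 3 = 54576/224850 = 0.24272.
Allocate 40 × 0.24272 = 9.709... → 10.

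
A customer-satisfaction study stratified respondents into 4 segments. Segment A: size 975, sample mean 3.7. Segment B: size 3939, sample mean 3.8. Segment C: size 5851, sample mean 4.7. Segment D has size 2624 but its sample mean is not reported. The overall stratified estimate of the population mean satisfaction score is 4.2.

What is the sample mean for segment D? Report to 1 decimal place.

N = 975 + 3939 + 5851 + 2624 = 13389.
Overall total = μ·N = 4.2·13389 = 56233.8.
Subtract the known strata: 975·3.7 + 3939·3.8 + 5851·4.7 = 46075.4.
Remaining total for segment D: 56233.8 − 46075.4 = 10158.4.
Divide by its size: 10158.4 / 2624 = 3.871... → 3.9.

3.9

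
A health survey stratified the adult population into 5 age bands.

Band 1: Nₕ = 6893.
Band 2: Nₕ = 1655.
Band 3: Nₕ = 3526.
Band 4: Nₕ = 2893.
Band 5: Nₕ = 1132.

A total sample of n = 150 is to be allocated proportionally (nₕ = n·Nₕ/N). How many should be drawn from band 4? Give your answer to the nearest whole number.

27

N = 6893 + 1655 + 3526 + 2893 + 1132 = 16099.
n_4 = 150·2893/16099 = 26.955... → 27.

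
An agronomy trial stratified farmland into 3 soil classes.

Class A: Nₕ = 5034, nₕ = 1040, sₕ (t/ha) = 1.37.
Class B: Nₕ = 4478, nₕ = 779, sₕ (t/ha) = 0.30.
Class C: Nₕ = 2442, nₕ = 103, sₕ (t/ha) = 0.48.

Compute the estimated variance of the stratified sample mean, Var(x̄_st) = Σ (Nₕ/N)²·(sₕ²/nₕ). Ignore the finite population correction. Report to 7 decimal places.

0.0004296

N = 11954; Wₕ = Nₕ/N.
class A: (5034/11954)²·1.37²/1040 = 0.0003200425
class B: (4478/11954)²·0.30²/779 = 0.0000162124
class C: (2442/11954)²·0.48²/103 = 0.0000933491
Sum = 0.0004296040 → 0.0004296.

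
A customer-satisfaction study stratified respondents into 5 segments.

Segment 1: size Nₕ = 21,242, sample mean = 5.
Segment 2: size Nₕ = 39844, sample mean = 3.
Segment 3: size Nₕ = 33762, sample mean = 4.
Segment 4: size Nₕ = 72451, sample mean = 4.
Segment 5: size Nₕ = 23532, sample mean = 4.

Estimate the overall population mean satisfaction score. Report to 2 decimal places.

x̄_st = (Σ Nₕx̄ₕ) / (Σ Nₕ) = (21242·5 + 39844·3 + 33762·4 + 72451·4 + 23532·4) / 190831
= 744722 / 190831 = 3.9025... → 3.90.

3.90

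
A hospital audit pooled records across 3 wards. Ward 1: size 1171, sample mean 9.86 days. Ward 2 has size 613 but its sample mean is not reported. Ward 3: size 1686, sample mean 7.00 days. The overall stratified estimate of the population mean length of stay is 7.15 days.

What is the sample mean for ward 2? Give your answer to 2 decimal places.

N = 1171 + 613 + 1686 = 3470.
Overall total = μ·N = 7.15·3470 = 24810.5.
Subtract the known strata: 1171·9.86 + 1686·7.00 = 23348.06.
Remaining total for ward 2: 24810.5 − 23348.06 = 1462.44.
Divide by its size: 1462.44 / 613 = 2.3857... → 2.39.

2.39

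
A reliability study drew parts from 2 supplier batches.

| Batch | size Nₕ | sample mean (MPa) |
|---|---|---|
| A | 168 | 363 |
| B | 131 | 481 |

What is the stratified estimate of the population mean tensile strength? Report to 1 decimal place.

414.7

N = 299; weights Wₕ = Nₕ/N = (0.5619, 0.4381).
x̄_st = Σ Wₕ·x̄ₕ = 0.5619·363 + 0.4381·481 ≈ 414.699...
→ 414.7.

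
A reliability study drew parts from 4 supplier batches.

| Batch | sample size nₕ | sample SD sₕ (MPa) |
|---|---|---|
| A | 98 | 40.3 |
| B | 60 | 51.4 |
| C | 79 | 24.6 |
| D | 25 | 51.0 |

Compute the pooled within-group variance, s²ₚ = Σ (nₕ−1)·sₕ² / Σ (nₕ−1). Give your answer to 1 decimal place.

A: (98−1)·40.3² = 97·1624.09 = 157536.73
B: (60−1)·51.4² = 59·2641.96 = 155875.64
C: (79−1)·24.6² = 78·605.16 = 47202.48
D: (25−1)·51.0² = 24·2601 = 62424
Numerator = 423038.85; denominator = Σ(nₕ−1) = 258.
s²ₚ = 423038.85/258 = 1639.685... → 1639.7.

1639.7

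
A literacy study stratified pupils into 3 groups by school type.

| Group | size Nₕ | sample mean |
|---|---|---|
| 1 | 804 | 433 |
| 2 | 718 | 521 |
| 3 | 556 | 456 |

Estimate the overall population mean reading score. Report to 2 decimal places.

N = 804 + 718 + 556 = 2078.
The stratified mean weights each stratum mean by its population share Nₕ/N.
Σ Nₕx̄ₕ = 804·433 + 718·521 + 556·456 = 348132 + 374078 + 253536 = 975746.
Divide by N: 975746 / 2078 = 469.5602... → 469.56.

469.56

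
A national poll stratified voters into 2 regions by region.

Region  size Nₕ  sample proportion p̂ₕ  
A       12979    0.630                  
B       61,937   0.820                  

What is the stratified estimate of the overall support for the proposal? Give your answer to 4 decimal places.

0.7871

Wₕ = Nₕ/N with N = 74916: 0.1732, 0.8268.
p̂_st = 0.1732·0.630 + 0.8268·0.820 ≈ 0.787083... → 0.7871.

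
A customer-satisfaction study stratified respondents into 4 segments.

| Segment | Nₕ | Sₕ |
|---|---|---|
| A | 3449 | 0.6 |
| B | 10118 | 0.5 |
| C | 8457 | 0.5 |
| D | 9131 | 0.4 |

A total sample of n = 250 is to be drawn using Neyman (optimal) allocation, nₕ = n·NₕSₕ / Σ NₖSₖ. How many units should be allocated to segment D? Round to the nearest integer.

A: NₕSₕ = 3449·0.6 = 2069.4
B: NₕSₕ = 10118·0.5 = 5059
C: NₕSₕ = 8457·0.5 = 4228.5
D: NₕSₕ = 9131·0.4 = 3652.4
Σ NₕSₕ = 15009.3.
n_D = 250·3652.4/15009.3 = 60.836... → 61.

61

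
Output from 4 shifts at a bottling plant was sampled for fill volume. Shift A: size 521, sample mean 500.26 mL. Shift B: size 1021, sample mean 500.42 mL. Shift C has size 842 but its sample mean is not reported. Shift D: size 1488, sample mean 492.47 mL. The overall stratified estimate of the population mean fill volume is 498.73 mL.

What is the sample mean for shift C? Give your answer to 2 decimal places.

506.80

Σ Nₕx̄ₕ = N·μ, so 842·x̄_C = 3872·498.73 − (521·500.26 + 1021·500.42 + 1488·492.47).
= 1931082.56 − 1504359.64 = 426722.92.
x̄_C = 426722.92 / 842 = 506.7968... → 506.80.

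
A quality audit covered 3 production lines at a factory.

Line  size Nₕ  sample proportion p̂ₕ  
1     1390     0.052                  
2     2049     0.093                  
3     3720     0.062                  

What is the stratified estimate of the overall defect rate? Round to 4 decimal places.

Wₕ = Nₕ/N with N = 7159: 0.1942, 0.2862, 0.5196.
p̂_st = 0.1942·0.052 + 0.2862·0.093 + 0.5196·0.062 ≈ 0.068931... → 0.0689.

0.0689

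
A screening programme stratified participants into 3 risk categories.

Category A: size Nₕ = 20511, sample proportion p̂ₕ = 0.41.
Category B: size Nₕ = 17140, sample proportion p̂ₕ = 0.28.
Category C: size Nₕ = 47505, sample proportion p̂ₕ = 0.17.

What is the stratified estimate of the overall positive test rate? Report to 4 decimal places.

0.2499

N = 20511 + 17140 + 47505 = 85156.
Overall proportion = Σ (Nₕ/N)·p̂ₕ.
Σ Nₕp̂ₕ = 8409.51 + 4799.2 + 8075.85 = 21284.56.
21284.56 / 85156 = 0.249948... → 0.2499.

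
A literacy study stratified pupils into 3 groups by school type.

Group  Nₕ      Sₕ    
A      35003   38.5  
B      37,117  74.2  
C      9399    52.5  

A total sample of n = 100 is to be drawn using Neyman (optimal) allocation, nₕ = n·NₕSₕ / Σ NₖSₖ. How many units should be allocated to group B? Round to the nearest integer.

60

Σ NₕSₕ = 35003·38.5 + 37117·74.2 + 9399·52.5 = 4595144.4.
Share for B: 2754081.4/4595144.4 = 0.59935.
n_B = 100 × 0.59935 = 59.935... → 60.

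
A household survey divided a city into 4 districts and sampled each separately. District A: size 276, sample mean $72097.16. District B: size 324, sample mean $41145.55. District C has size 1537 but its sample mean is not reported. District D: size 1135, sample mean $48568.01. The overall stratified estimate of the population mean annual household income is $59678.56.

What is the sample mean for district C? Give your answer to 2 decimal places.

69559.91

N = 276 + 324 + 1537 + 1135 = 3272.
Overall total = μ·N = 59678.56·3272 = 195268248.32.
Subtract the known strata: 276·72097.16 + 324·41145.55 + 1135·48568.01 = 88354665.71.
Remaining total for district C: 195268248.32 − 88354665.71 = 106913582.61.
Divide by its size: 106913582.61 / 1537 = 69559.9106... → 69559.91.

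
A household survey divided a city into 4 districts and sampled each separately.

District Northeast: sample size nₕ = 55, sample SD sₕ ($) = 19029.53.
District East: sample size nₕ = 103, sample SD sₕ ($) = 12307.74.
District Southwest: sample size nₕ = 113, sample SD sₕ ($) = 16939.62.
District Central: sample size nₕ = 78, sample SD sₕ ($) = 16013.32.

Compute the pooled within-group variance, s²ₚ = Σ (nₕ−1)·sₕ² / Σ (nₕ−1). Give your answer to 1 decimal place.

251852073.6

Northeast: (55−1)·19029.53² = 54·362123012.0209 = 19554642649.1286
East: (103−1)·12307.74² = 102·151480463.9076 = 15451007318.5752
Southwest: (113−1)·16939.62² = 112·286950725.7444 = 32138481283.3728
Central: (78−1)·16013.32² = 77·256426417.4224 = 19744834141.5248
Numerator = 86888965392.6014; denominator = Σ(nₕ−1) = 345.
s²ₚ = 86888965392.6014/345 = 251852073.602... → 251852073.6.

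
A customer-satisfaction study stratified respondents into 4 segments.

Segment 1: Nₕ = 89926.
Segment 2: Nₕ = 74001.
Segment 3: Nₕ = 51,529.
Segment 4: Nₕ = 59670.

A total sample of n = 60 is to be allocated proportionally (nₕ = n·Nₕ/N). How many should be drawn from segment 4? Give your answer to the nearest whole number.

Share of segment 4 = 59670/275126 = 0.21688.
Allocate 60 × 0.21688 = 13.013... → 13.

13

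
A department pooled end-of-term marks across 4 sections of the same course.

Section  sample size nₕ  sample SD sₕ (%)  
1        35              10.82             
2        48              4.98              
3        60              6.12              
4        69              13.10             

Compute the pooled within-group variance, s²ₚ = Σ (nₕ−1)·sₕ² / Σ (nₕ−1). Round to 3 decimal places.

Degrees of freedom: 34 + 47 + 59 + 68 = 208.
Σ(nₕ−1)sₕ² = 34·117.0724 + 47·24.8004 + 59·37.4544 + 68·171.61 = 19025.37.
s²ₚ = 19025.37 / 208 = 91.46813... → 91.468.

91.468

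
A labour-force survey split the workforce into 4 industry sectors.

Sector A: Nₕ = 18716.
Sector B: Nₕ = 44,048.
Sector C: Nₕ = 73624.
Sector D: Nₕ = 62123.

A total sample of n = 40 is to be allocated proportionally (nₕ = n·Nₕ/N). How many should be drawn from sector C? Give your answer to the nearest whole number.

15

Share of sector C = 73624/198511 = 0.37088.
Allocate 40 × 0.37088 = 14.835... → 15.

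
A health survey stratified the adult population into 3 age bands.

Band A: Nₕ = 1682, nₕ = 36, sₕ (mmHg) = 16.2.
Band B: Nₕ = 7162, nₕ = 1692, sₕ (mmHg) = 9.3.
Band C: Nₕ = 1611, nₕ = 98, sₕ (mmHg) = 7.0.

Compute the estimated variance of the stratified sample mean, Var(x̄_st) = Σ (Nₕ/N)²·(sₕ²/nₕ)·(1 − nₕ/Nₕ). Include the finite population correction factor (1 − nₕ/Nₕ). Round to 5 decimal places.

N = 10455; Wₕ = Nₕ/N.
band A: (1682/10455)²·16.2²/36·(1 − 36/1682) = 0.18464403
band B: (7162/10455)²·9.3²/1692·(1 − 1692/7162) = 0.01832058
band C: (1611/10455)²·7.0²/98·(1 − 98/1611) = 0.01114953
Sum = 0.21411413 → 0.21411.

0.21411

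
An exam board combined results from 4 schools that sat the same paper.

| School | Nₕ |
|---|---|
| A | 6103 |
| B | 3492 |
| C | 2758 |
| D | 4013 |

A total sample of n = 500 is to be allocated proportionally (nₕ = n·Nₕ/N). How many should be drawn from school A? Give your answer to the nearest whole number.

186

Share of school A = 6103/16366 = 0.37291.
Allocate 500 × 0.37291 = 186.454... → 186.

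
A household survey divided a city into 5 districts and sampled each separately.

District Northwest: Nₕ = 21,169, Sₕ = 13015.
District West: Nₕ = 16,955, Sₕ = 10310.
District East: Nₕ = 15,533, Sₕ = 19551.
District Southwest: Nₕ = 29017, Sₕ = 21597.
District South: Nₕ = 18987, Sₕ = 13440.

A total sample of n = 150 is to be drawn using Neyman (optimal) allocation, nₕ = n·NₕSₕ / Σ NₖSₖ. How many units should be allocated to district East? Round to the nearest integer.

Northwest: NₕSₕ = 21169·13015 = 275514535
West: NₕSₕ = 16955·10310 = 174806050
East: NₕSₕ = 15533·19551 = 303685683
Southwest: NₕSₕ = 29017·21597 = 626680149
South: NₕSₕ = 18987·13440 = 255185280
Σ NₕSₕ = 1635871697.
n_East = 150·303685683/1635871697 = 27.846... → 28.

28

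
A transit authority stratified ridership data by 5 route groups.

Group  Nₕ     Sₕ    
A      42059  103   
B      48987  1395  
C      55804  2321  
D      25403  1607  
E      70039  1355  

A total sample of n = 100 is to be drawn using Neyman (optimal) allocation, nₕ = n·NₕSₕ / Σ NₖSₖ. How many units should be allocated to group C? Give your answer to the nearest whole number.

A: NₕSₕ = 42059·103 = 4332077
B: NₕSₕ = 48987·1395 = 68336865
C: NₕSₕ = 55804·2321 = 129521084
D: NₕSₕ = 25403·1607 = 40822621
E: NₕSₕ = 70039·1355 = 94902845
Σ NₕSₕ = 337915492.
n_C = 100·129521084/337915492 = 38.329... → 38.

38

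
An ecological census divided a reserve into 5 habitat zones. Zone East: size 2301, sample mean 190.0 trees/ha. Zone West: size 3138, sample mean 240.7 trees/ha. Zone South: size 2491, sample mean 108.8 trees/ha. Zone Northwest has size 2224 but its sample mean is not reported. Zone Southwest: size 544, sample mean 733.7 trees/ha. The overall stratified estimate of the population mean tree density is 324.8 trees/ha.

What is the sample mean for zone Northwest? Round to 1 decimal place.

N = 2301 + 3138 + 2491 + 2224 + 544 = 10698.
Overall total = μ·N = 324.8·10698 = 3474710.4.
Subtract the known strata: 2301·190.0 + 3138·240.7 + 2491·108.8 + 544·733.7 = 1862660.2.
Remaining total for zone Northwest: 3474710.4 − 1862660.2 = 1612050.2.
Divide by its size: 1612050.2 / 2224 = 724.843... → 724.8.

724.8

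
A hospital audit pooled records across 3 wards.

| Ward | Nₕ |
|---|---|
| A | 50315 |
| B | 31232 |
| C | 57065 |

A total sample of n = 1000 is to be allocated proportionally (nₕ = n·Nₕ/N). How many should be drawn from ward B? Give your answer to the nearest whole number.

N = 50315 + 31232 + 57065 = 138612.
n_B = 1000·31232/138612 = 225.320... → 225.

225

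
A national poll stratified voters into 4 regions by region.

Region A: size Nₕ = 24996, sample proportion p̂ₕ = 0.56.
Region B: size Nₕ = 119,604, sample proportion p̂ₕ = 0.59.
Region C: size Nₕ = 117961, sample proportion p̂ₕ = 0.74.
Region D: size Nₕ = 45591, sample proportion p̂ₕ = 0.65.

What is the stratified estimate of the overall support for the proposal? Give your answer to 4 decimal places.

0.6539

N = 24996 + 119604 + 117961 + 45591 = 308152.
Overall proportion = Σ (Nₕ/N)·p̂ₕ.
Σ Nₕp̂ₕ = 13997.76 + 70566.36 + 87291.14 + 29634.15 = 201489.41.
201489.41 / 308152 = 0.653864... → 0.6539.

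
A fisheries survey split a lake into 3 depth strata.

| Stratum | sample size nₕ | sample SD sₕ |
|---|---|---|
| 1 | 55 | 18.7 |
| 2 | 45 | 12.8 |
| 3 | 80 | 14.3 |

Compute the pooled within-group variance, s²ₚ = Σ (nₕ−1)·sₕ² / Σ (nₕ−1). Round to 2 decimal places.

238.68

1: (55−1)·18.7² = 54·349.69 = 18883.26
2: (45−1)·12.8² = 44·163.84 = 7208.96
3: (80−1)·14.3² = 79·204.49 = 16154.71
Numerator = 42246.93; denominator = Σ(nₕ−1) = 177.
s²ₚ = 42246.93/177 = 238.6832... → 238.68.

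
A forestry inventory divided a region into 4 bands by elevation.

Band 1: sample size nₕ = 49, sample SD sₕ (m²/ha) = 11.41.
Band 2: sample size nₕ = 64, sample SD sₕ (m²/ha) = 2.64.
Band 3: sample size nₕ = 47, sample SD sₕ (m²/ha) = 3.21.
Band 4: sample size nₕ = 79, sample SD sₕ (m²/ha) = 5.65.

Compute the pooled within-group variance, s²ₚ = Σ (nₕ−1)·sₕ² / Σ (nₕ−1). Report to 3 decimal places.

41.073

Degrees of freedom: 48 + 63 + 46 + 78 = 235.
Σ(nₕ−1)sₕ² = 48·130.1881 + 63·6.9696 + 46·10.3041 + 78·31.9225 = 9652.0572.
s²ₚ = 9652.0572 / 235 = 41.07258... → 41.073.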